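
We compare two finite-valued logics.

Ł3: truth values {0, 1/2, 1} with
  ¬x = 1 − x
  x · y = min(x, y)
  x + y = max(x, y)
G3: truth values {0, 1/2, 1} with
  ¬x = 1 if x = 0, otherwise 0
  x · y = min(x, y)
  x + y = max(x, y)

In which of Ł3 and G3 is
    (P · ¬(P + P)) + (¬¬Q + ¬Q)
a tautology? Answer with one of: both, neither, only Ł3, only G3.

only G3

In Ł3: at P = 0, Q = 1/2 the value is 1/2 — not a tautology.
In G3: every assignment gives 1 — tautology.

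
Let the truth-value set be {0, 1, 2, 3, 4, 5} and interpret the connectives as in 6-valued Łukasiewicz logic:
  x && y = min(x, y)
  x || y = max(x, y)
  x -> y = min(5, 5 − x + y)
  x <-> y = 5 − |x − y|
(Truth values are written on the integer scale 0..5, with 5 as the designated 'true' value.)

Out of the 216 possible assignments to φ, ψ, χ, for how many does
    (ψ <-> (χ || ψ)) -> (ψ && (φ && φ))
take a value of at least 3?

108

value 5: 26 assignments (counts)
value 4: 38 assignments (counts)
value 3: 44 assignments (counts)
value 2: 44 assignments
value 1: 38 assignments
value 0: 26 assignments
So 108 of the 216 assignments meet the threshold.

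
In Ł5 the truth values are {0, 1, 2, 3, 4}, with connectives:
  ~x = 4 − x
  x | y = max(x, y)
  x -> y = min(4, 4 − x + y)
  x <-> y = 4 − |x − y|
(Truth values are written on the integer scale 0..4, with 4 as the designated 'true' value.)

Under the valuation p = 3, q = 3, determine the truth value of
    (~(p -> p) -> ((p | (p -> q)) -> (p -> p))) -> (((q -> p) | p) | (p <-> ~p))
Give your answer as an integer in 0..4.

p -> p = 3 -> 3 = 4
~(p -> p) = ~4 = 0
p -> q = 3 -> 3 = 4
p | (p -> q) = 3 | 4 = 4
p -> p = 3 -> 3 = 4
(p | (p -> q)) -> (p -> p) = 4 -> 4 = 4
~(p -> p) -> ((p | (p -> q)) -> (p -> p)) = 0 -> 4 = 4
q -> p = 3 -> 3 = 4
(q -> p) | p = 4 | 3 = 4
~p = ~3 = 1
p <-> ~p = 3 <-> 1 = 2
((q -> p) | p) | (p <-> ~p) = 4 | 2 = 4
(~(p -> p) -> ((p | (p -> q)) -> (p -> p))) -> (((q -> p) | p) | (p <-> ~p)) = 4 -> 4 = 4

4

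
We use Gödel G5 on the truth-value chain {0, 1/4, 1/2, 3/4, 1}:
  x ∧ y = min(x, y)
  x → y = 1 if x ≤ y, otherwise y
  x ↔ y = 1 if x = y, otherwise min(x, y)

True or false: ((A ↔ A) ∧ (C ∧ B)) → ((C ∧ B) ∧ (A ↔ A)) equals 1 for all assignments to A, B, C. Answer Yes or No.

At A = 1, B = 0, C = 1/2, for instance:
A ↔ A = 1 ↔ 1 = 1
C ∧ B = 1/2 ∧ 0 = 0
(A ↔ A) ∧ (C ∧ B) = 1 ∧ 0 = 0
(C ∧ B) ∧ (A ↔ A) = 0 ∧ 1 = 0
((A ↔ A) ∧ (C ∧ B)) → ((C ∧ B) ∧ (A ↔ A)) = 0 → 0 = 1
and checking the remaining 124 assignments likewise gives ≥ 1 in every case.

Yes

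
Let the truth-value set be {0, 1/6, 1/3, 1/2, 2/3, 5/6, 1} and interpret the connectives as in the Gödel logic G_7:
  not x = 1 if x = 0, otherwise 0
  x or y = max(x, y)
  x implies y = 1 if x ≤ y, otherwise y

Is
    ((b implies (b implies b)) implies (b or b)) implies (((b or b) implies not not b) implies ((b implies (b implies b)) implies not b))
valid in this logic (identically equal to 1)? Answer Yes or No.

No

Counterexample: take b = 1/6.
b implies b = 1/6 implies 1/6 = 1
b implies (b implies b) = 1/6 implies 1 = 1
b or b = 1/6 or 1/6 = 1/6
(b implies (b implies b)) implies (b or b) = 1 implies 1/6 = 1/6
b or b = 1/6 or 1/6 = 1/6
not b = not 1/6 = 0
not not b = not 0 = 1
(b or b) implies not not b = 1/6 implies 1 = 1
b implies b = 1/6 implies 1/6 = 1
b implies (b implies b) = 1/6 implies 1 = 1
not b = not 1/6 = 0
(b implies (b implies b)) implies not b = 1 implies 0 = 0
((b or b) implies not not b) implies ((b implies (b implies b)) implies not b) = 1 implies 0 = 0
((b implies (b implies b)) implies (b or b)) implies (((b or b) implies not not b) implies ((b implies (b implies b)) implies not b)) = 1/6 implies 0 = 0
This gives 0 ≠ 1.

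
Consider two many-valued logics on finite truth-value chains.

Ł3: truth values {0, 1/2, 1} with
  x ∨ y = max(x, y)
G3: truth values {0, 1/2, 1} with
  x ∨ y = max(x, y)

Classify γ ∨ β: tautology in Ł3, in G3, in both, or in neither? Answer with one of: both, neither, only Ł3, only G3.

neither

In Ł3: at β = 0, γ = 0 the value is 0 — not a tautology.
In G3: at β = 0, γ = 0 the value is 0 — not a tautology.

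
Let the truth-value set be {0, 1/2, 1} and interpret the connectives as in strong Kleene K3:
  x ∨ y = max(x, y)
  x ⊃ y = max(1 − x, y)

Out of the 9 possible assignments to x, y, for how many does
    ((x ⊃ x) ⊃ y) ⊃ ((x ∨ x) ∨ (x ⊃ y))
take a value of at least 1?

x = 0, y = 0 ↦ 1  ≥
x = 0, y = 1/2 ↦ 1  ≥
x = 0, y = 1 ↦ 1  ≥
x = 1/2, y = 0 ↦ 1/2  <
x = 1/2, y = 1/2 ↦ 1/2  <
x = 1/2, y = 1 ↦ 1  ≥
x = 1, y = 0 ↦ 1  ≥
x = 1, y = 1/2 ↦ 1  ≥
x = 1, y = 1 ↦ 1  ≥
So 7 of the 9 assignments meet the threshold.

7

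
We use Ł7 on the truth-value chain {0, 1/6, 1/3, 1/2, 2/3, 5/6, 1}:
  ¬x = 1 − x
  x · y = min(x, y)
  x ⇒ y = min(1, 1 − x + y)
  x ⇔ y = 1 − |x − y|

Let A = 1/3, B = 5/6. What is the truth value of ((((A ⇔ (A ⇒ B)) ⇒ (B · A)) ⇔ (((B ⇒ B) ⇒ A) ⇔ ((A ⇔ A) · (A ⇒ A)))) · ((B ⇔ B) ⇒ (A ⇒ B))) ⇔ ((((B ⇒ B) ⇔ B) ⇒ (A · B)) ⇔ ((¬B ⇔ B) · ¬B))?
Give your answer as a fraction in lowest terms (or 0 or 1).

A ⇒ B = 1/3 ⇒ 5/6 = 1
A ⇔ (A ⇒ B) = 1/3 ⇔ 1 = 1/3
B · A = 5/6 · 1/3 = 1/3
(A ⇔ (A ⇒ B)) ⇒ (B · A) = 1/3 ⇒ 1/3 = 1
B ⇒ B = 5/6 ⇒ 5/6 = 1
(B ⇒ B) ⇒ A = 1 ⇒ 1/3 = 1/3
A ⇔ A = 1/3 ⇔ 1/3 = 1
A ⇒ A = 1/3 ⇒ 1/3 = 1
(A ⇔ A) · (A ⇒ A) = 1 · 1 = 1
((B ⇒ B) ⇒ A) ⇔ ((A ⇔ A) · (A ⇒ A)) = 1/3 ⇔ 1 = 1/3
((A ⇔ (A ⇒ B)) ⇒ (B · A)) ⇔ (((B ⇒ B) ⇒ A) ⇔ ((A ⇔ A) · (A ⇒ A))) = 1 ⇔ 1/3 = 1/3
B ⇔ B = 5/6 ⇔ 5/6 = 1
A ⇒ B = 1/3 ⇒ 5/6 = 1
(B ⇔ B) ⇒ (A ⇒ B) = 1 ⇒ 1 = 1
(((A ⇔ (A ⇒ B)) ⇒ (B · A)) ⇔ (((B ⇒ B) ⇒ A) ⇔ ((A ⇔ A) · (A ⇒ A)))) · ((B ⇔ B) ⇒ (A ⇒ B)) = 1/3 · 1 = 1/3
B ⇒ B = 5/6 ⇒ 5/6 = 1
(B ⇒ B) ⇔ B = 1 ⇔ 5/6 = 5/6
A · B = 1/3 · 5/6 = 1/3
((B ⇒ B) ⇔ B) ⇒ (A · B) = 5/6 ⇒ 1/3 = 1/2
¬B = ¬5/6 = 1/6
¬B ⇔ B = 1/6 ⇔ 5/6 = 1/3
¬B = ¬5/6 = 1/6
(¬B ⇔ B) · ¬B = 1/3 · 1/6 = 1/6
(((B ⇒ B) ⇔ B) ⇒ (A · B)) ⇔ ((¬B ⇔ B) · ¬B) = 1/2 ⇔ 1/6 = 2/3
((((A ⇔ (A ⇒ B)) ⇒ (B · A)) ⇔ (((B ⇒ B) ⇒ A) ⇔ ((A ⇔ A) · (A ⇒ A)))) · ((B ⇔ B) ⇒ (A ⇒ B))) ⇔ ((((B ⇒ B) ⇔ B) ⇒ (A · B)) ⇔ ((¬B ⇔ B) · ¬B)) = 1/3 ⇔ 2/3 = 2/3

2/3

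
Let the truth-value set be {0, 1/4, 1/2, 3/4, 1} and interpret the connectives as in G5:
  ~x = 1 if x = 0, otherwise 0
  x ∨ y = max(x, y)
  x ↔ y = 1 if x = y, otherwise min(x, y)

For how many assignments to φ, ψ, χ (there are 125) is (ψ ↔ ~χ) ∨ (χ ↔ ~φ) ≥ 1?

value 1: 45 assignments (counts)
value 3/4: 5 assignments
value 1/2: 5 assignments
value 1/4: 5 assignments
value 0: 65 assignments
So 45 of the 125 assignments meet the threshold.

45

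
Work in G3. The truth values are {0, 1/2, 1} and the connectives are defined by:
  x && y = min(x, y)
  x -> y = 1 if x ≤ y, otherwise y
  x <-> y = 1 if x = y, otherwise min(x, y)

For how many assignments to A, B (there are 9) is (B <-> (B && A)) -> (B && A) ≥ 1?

4

A = 0, B = 0 ↦ 0  <
A = 0, B = 1/2 ↦ 1  ≥
A = 0, B = 1 ↦ 1  ≥
A = 1/2, B = 0 ↦ 0  <
A = 1/2, B = 1/2 ↦ 1/2  <
A = 1/2, B = 1 ↦ 1  ≥
A = 1, B = 0 ↦ 0  <
A = 1, B = 1/2 ↦ 1/2  <
A = 1, B = 1 ↦ 1  ≥
So 4 of the 9 assignments meet the threshold.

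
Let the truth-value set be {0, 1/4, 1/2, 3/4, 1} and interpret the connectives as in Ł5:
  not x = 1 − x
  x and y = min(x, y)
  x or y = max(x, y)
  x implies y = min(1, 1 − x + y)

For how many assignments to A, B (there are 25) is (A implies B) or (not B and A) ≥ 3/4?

23

value 1: 16 assignments (counts)
value 3/4: 7 assignments (counts)
value 1/2: 2 assignments
So 23 of the 25 assignments meet the threshold.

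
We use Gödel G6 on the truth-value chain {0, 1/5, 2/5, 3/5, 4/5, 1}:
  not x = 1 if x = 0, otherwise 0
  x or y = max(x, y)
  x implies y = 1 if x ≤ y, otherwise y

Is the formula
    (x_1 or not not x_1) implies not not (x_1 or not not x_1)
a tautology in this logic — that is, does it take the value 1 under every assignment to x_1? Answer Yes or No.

Yes

x_1 = 0 ↦ 1
x_1 = 1/5 ↦ 1
x_1 = 2/5 ↦ 1
x_1 = 3/5 ↦ 1
x_1 = 4/5 ↦ 1
x_1 = 1 ↦ 1
Every assignment gives a value ≥ 1.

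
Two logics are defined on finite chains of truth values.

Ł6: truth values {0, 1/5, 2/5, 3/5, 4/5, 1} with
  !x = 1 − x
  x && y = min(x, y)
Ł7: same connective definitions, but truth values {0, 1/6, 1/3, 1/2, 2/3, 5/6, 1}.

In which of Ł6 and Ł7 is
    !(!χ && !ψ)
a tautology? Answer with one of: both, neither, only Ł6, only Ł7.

In Ł6: at ψ = 0, χ = 0 the value is 0 — not a tautology.
In Ł7: at ψ = 0, χ = 0 the value is 0 — not a tautology.

neither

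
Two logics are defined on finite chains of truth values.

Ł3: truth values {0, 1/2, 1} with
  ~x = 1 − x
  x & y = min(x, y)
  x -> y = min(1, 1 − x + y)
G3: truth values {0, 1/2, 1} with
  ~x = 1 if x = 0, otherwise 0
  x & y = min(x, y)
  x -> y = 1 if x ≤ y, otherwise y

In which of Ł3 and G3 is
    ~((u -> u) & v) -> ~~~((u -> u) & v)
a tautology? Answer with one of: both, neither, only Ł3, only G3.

In Ł3: every assignment gives 1 — tautology.
In G3: every assignment gives 1 — tautology.

both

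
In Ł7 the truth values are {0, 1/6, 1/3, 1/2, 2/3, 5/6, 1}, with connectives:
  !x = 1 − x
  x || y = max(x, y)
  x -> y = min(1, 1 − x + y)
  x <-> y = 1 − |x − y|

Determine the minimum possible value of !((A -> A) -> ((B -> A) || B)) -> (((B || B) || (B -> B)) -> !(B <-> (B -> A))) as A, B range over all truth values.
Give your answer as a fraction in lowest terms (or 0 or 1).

Take A = 0, B = 1/2:
A -> A = 0 -> 0 = 1
B -> A = 1/2 -> 0 = 1/2
(B -> A) || B = 1/2 || 1/2 = 1/2
(A -> A) -> ((B -> A) || B) = 1 -> 1/2 = 1/2
!((A -> A) -> ((B -> A) || B)) = !1/2 = 1/2
B || B = 1/2 || 1/2 = 1/2
B -> B = 1/2 -> 1/2 = 1
(B || B) || (B -> B) = 1/2 || 1 = 1
B -> A = 1/2 -> 0 = 1/2
B <-> (B -> A) = 1/2 <-> 1/2 = 1
!(B <-> (B -> A)) = !1 = 0
((B || B) || (B -> B)) -> !(B <-> (B -> A)) = 1 -> 0 = 0
!((A -> A) -> ((B -> A) || B)) -> (((B || B) || (B -> B)) -> !(B <-> (B -> A))) = 1/2 -> 0 = 1/2
No assignment yields a value below 1/2, so this is the minimum.

1/2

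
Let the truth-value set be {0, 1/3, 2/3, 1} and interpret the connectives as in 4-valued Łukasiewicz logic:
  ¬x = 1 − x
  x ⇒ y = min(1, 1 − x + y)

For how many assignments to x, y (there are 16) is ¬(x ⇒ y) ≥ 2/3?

3

x = 0, y = 0 ↦ 0  <
x = 0, y = 1/3 ↦ 0  <
x = 0, y = 2/3 ↦ 0  <
x = 0, y = 1 ↦ 0  <
x = 1/3, y = 0 ↦ 1/3  <
x = 1/3, y = 1/3 ↦ 0  <
x = 1/3, y = 2/3 ↦ 0  <
x = 1/3, y = 1 ↦ 0  <
x = 2/3, y = 0 ↦ 2/3  ≥
x = 2/3, y = 1/3 ↦ 1/3  <
x = 2/3, y = 2/3 ↦ 0  <
x = 2/3, y = 1 ↦ 0  <
x = 1, y = 0 ↦ 1  ≥
x = 1, y = 1/3 ↦ 2/3  ≥
x = 1, y = 2/3 ↦ 1/3  <
x = 1, y = 1 ↦ 0  <
So 3 of the 16 assignments meet the threshold.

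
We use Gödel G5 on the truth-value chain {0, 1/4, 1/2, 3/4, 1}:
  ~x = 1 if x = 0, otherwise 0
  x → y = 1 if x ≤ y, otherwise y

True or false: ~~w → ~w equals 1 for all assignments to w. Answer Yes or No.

No

Counterexample: take w = 1/4.
~w = ~1/4 = 0
~~w = ~0 = 1
~~w → ~w = 1 → 0 = 0
This gives 0 ≠ 1.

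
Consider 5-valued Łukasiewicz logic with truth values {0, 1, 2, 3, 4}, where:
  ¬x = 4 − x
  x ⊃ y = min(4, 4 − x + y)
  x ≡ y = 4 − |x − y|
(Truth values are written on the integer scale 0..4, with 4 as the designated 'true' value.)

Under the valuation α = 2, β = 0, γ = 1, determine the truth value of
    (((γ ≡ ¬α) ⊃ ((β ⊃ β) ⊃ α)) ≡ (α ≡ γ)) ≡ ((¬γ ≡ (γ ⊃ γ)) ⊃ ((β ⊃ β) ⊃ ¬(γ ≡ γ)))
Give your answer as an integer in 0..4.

¬α = ¬2 = 2
γ ≡ ¬α = 1 ≡ 2 = 3
β ⊃ β = 0 ⊃ 0 = 4
(β ⊃ β) ⊃ α = 4 ⊃ 2 = 2
(γ ≡ ¬α) ⊃ ((β ⊃ β) ⊃ α) = 3 ⊃ 2 = 3
α ≡ γ = 2 ≡ 1 = 3
((γ ≡ ¬α) ⊃ ((β ⊃ β) ⊃ α)) ≡ (α ≡ γ) = 3 ≡ 3 = 4
¬γ = ¬1 = 3
γ ⊃ γ = 1 ⊃ 1 = 4
¬γ ≡ (γ ⊃ γ) = 3 ≡ 4 = 3
β ⊃ β = 0 ⊃ 0 = 4
γ ≡ γ = 1 ≡ 1 = 4
¬(γ ≡ γ) = ¬4 = 0
(β ⊃ β) ⊃ ¬(γ ≡ γ) = 4 ⊃ 0 = 0
(¬γ ≡ (γ ⊃ γ)) ⊃ ((β ⊃ β) ⊃ ¬(γ ≡ γ)) = 3 ⊃ 0 = 1
(((γ ≡ ¬α) ⊃ ((β ⊃ β) ⊃ α)) ≡ (α ≡ γ)) ≡ ((¬γ ≡ (γ ⊃ γ)) ⊃ ((β ⊃ β) ⊃ ¬(γ ≡ γ))) = 4 ≡ 1 = 1

1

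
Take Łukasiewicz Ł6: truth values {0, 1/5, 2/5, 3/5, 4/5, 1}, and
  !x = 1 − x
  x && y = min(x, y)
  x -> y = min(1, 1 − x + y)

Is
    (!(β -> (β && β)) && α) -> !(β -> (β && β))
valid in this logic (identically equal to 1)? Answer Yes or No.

At α = 2/5, β = 3/5, for instance:
β && β = 3/5 && 3/5 = 3/5
β -> (β && β) = 3/5 -> 3/5 = 1
!(β -> (β && β)) = !1 = 0
!(β -> (β && β)) && α = 0 && 2/5 = 0
(!(β -> (β && β)) && α) -> !(β -> (β && β)) = 0 -> 0 = 1
and checking the remaining 35 assignments likewise gives ≥ 1 in every case.

Yes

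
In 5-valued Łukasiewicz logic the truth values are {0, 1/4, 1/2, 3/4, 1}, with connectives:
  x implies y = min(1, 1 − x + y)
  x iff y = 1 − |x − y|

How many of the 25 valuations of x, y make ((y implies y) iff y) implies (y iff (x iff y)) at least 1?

20

value 1: 20 assignments (counts)
value 3/4: 2 assignments
value 1/2: 1 assignment
value 1/4: 1 assignment
value 0: 1 assignment
So 20 of the 25 assignments meet the threshold.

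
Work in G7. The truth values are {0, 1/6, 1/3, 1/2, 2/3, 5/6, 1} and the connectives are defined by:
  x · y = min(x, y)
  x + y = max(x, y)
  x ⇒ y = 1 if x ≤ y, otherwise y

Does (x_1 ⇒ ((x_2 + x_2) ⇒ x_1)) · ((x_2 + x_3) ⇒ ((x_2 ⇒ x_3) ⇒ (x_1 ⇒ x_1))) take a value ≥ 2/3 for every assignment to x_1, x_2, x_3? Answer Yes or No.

Yes

At x_1 = 1/3, x_2 = 0, x_3 = 1/2, for instance:
x_2 + x_2 = 0 + 0 = 0
(x_2 + x_2) ⇒ x_1 = 0 ⇒ 1/3 = 1
x_1 ⇒ ((x_2 + x_2) ⇒ x_1) = 1/3 ⇒ 1 = 1
x_2 + x_3 = 0 + 1/2 = 1/2
x_2 ⇒ x_3 = 0 ⇒ 1/2 = 1
x_1 ⇒ x_1 = 1/3 ⇒ 1/3 = 1
(x_2 ⇒ x_3) ⇒ (x_1 ⇒ x_1) = 1 ⇒ 1 = 1
(x_2 + x_3) ⇒ ((x_2 ⇒ x_3) ⇒ (x_1 ⇒ x_1)) = 1/2 ⇒ 1 = 1
(x_1 ⇒ ((x_2 + x_2) ⇒ x_1)) · ((x_2 + x_3) ⇒ ((x_2 ⇒ x_3) ⇒ (x_1 ⇒ x_1))) = 1 · 1 = 1
and checking the remaining 342 assignments likewise gives ≥ 2/3 in every case.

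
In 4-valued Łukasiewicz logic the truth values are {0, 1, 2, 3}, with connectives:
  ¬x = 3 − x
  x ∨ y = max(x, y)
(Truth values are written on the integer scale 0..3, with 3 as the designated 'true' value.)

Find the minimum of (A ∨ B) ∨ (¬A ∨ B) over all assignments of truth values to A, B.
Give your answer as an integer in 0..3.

2

Take A = 1, B = 0:
A ∨ B = 1 ∨ 0 = 1
¬A = ¬1 = 2
¬A ∨ B = 2 ∨ 0 = 2
(A ∨ B) ∨ (¬A ∨ B) = 1 ∨ 2 = 2
No assignment yields a value below 2, so this is the minimum.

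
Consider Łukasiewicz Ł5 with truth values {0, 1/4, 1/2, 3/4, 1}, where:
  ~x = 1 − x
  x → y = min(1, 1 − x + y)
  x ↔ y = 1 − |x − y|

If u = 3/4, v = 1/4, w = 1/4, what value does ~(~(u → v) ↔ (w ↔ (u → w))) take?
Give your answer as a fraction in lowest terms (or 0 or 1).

u → v = 3/4 → 1/4 = 1/2
~(u → v) = ~1/2 = 1/2
u → w = 3/4 → 1/4 = 1/2
w ↔ (u → w) = 1/4 ↔ 1/2 = 3/4
~(u → v) ↔ (w ↔ (u → w)) = 1/2 ↔ 3/4 = 3/4
~(~(u → v) ↔ (w ↔ (u → w))) = ~3/4 = 1/4

1/4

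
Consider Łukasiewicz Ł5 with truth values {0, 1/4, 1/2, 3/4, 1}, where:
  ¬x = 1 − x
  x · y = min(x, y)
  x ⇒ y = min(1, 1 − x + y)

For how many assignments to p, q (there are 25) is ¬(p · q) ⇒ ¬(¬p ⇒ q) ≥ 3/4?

8

value 1: 2 assignments (counts)
value 3/4: 6 assignments (counts)
value 1/2: 9 assignments
value 1/4: 6 assignments
value 0: 2 assignments
So 8 of the 25 assignments meet the threshold.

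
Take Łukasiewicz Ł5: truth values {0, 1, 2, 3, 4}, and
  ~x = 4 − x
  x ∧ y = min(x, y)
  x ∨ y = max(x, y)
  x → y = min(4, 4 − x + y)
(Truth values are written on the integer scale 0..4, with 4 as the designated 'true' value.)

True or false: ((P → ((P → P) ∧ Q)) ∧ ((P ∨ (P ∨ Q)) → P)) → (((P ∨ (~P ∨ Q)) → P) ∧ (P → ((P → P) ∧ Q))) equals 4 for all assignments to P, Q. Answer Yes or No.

No

Counterexample: take P = 0, Q = 0.
P → P = 0 → 0 = 4
(P → P) ∧ Q = 4 ∧ 0 = 0
P → ((P → P) ∧ Q) = 0 → 0 = 4
P ∨ Q = 0 ∨ 0 = 0
P ∨ (P ∨ Q) = 0 ∨ 0 = 0
(P ∨ (P ∨ Q)) → P = 0 → 0 = 4
(P → ((P → P) ∧ Q)) ∧ ((P ∨ (P ∨ Q)) → P) = 4 ∧ 4 = 4
~P = ~0 = 4
~P ∨ Q = 4 ∨ 0 = 4
P ∨ (~P ∨ Q) = 0 ∨ 4 = 4
(P ∨ (~P ∨ Q)) → P = 4 → 0 = 0
P → P = 0 → 0 = 4
(P → P) ∧ Q = 4 ∧ 0 = 0
P → ((P → P) ∧ Q) = 0 → 0 = 4
((P ∨ (~P ∨ Q)) → P) ∧ (P → ((P → P) ∧ Q)) = 0 ∧ 4 = 0
((P → ((P → P) ∧ Q)) ∧ ((P ∨ (P ∨ Q)) → P)) → (((P ∨ (~P ∨ Q)) → P) ∧ (P → ((P → P) ∧ Q))) = 4 → 0 = 0
This gives 0 ≠ 4.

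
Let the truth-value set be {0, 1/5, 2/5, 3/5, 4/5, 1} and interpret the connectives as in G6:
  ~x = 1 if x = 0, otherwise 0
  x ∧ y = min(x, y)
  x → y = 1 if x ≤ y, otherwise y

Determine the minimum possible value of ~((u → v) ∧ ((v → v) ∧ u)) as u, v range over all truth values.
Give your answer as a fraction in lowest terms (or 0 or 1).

0

Take u = 1/5, v = 1/5:
u → v = 1/5 → 1/5 = 1
v → v = 1/5 → 1/5 = 1
(v → v) ∧ u = 1 ∧ 1/5 = 1/5
(u → v) ∧ ((v → v) ∧ u) = 1 ∧ 1/5 = 1/5
~((u → v) ∧ ((v → v) ∧ u)) = ~1/5 = 0
No assignment yields a value below 0, so this is the minimum.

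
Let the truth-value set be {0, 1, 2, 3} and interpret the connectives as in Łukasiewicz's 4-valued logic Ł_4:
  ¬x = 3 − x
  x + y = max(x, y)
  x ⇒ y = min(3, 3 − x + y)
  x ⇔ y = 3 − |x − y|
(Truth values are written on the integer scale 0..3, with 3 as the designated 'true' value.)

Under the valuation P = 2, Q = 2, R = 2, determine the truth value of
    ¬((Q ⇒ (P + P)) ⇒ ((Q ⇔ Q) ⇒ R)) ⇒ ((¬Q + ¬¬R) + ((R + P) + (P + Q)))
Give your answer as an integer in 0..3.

P + P = 2 + 2 = 2
Q ⇒ (P + P) = 2 ⇒ 2 = 3
Q ⇔ Q = 2 ⇔ 2 = 3
(Q ⇔ Q) ⇒ R = 3 ⇒ 2 = 2
(Q ⇒ (P + P)) ⇒ ((Q ⇔ Q) ⇒ R) = 3 ⇒ 2 = 2
¬((Q ⇒ (P + P)) ⇒ ((Q ⇔ Q) ⇒ R)) = ¬2 = 1
¬Q = ¬2 = 1
¬R = ¬2 = 1
¬¬R = ¬1 = 2
¬Q + ¬¬R = 1 + 2 = 2
R + P = 2 + 2 = 2
P + Q = 2 + 2 = 2
(R + P) + (P + Q) = 2 + 2 = 2
(¬Q + ¬¬R) + ((R + P) + (P + Q)) = 2 + 2 = 2
¬((Q ⇒ (P + P)) ⇒ ((Q ⇔ Q) ⇒ R)) ⇒ ((¬Q + ¬¬R) + ((R + P) + (P + Q))) = 1 ⇒ 2 = 3

3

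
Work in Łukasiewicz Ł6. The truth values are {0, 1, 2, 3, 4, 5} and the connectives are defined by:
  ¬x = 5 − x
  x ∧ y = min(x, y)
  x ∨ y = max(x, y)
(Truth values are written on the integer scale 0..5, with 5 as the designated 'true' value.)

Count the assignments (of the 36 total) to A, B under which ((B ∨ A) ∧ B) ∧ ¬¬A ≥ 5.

value 5: 1 assignment (counts)
value 4: 3 assignments
value 3: 5 assignments
value 2: 7 assignments
value 1: 9 assignments
value 0: 11 assignments
So 1 of the 36 assignments meets the threshold.

1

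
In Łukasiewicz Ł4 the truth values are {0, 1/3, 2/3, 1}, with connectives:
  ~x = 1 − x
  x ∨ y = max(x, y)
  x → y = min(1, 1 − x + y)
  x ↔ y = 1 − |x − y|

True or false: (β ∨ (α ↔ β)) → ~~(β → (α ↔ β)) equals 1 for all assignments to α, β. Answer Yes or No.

Counterexample: take α = 0, β = 1.
α ↔ β = 0 ↔ 1 = 0
β ∨ (α ↔ β) = 1 ∨ 0 = 1
α ↔ β = 0 ↔ 1 = 0
β → (α ↔ β) = 1 → 0 = 0
~(β → (α ↔ β)) = ~0 = 1
~~(β → (α ↔ β)) = ~1 = 0
(β ∨ (α ↔ β)) → ~~(β → (α ↔ β)) = 1 → 0 = 0
This gives 0 ≠ 1.

No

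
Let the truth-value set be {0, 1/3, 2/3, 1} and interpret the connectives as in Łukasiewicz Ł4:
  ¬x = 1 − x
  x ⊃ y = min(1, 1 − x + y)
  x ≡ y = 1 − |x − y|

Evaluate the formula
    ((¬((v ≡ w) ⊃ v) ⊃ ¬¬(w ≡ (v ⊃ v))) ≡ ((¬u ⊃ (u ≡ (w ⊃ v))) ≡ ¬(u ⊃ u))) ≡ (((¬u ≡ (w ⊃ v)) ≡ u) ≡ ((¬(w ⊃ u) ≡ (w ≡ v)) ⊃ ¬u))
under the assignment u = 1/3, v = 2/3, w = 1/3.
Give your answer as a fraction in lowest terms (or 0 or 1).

v ≡ w = 2/3 ≡ 1/3 = 2/3
(v ≡ w) ⊃ v = 2/3 ⊃ 2/3 = 1
¬((v ≡ w) ⊃ v) = ¬1 = 0
v ⊃ v = 2/3 ⊃ 2/3 = 1
w ≡ (v ⊃ v) = 1/3 ≡ 1 = 1/3
¬(w ≡ (v ⊃ v)) = ¬1/3 = 2/3
¬¬(w ≡ (v ⊃ v)) = ¬2/3 = 1/3
¬((v ≡ w) ⊃ v) ⊃ ¬¬(w ≡ (v ⊃ v)) = 0 ⊃ 1/3 = 1
¬u = ¬1/3 = 2/3
w ⊃ v = 1/3 ⊃ 2/3 = 1
u ≡ (w ⊃ v) = 1/3 ≡ 1 = 1/3
¬u ⊃ (u ≡ (w ⊃ v)) = 2/3 ⊃ 1/3 = 2/3
u ⊃ u = 1/3 ⊃ 1/3 = 1
¬(u ⊃ u) = ¬1 = 0
(¬u ⊃ (u ≡ (w ⊃ v))) ≡ ¬(u ⊃ u) = 2/3 ≡ 0 = 1/3
(¬((v ≡ w) ⊃ v) ⊃ ¬¬(w ≡ (v ⊃ v))) ≡ ((¬u ⊃ (u ≡ (w ⊃ v))) ≡ ¬(u ⊃ u)) = 1 ≡ 1/3 = 1/3
¬u = ¬1/3 = 2/3
w ⊃ v = 1/3 ⊃ 2/3 = 1
¬u ≡ (w ⊃ v) = 2/3 ≡ 1 = 2/3
(¬u ≡ (w ⊃ v)) ≡ u = 2/3 ≡ 1/3 = 2/3
w ⊃ u = 1/3 ⊃ 1/3 = 1
¬(w ⊃ u) = ¬1 = 0
w ≡ v = 1/3 ≡ 2/3 = 2/3
¬(w ⊃ u) ≡ (w ≡ v) = 0 ≡ 2/3 = 1/3
¬u = ¬1/3 = 2/3
(¬(w ⊃ u) ≡ (w ≡ v)) ⊃ ¬u = 1/3 ⊃ 2/3 = 1
((¬u ≡ (w ⊃ v)) ≡ u) ≡ ((¬(w ⊃ u) ≡ (w ≡ v)) ⊃ ¬u) = 2/3 ≡ 1 = 2/3
((¬((v ≡ w) ⊃ v) ⊃ ¬¬(w ≡ (v ⊃ v))) ≡ ((¬u ⊃ (u ≡ (w ⊃ v))) ≡ ¬(u ⊃ u))) ≡ (((¬u ≡ (w ⊃ v)) ≡ u) ≡ ((¬(w ⊃ u) ≡ (w ≡ v)) ⊃ ¬u)) = 1/3 ≡ 2/3 = 2/3

2/3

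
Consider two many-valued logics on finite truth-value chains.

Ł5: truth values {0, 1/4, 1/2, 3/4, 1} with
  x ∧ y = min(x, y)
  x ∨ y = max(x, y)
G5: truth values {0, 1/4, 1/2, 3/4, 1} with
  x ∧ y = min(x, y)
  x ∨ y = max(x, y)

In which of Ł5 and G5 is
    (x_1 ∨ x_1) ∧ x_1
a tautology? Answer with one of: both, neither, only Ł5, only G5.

neither

In Ł5: at x_1 = 0 the value is 0 — not a tautology.
In G5: at x_1 = 0 the value is 0 — not a tautology.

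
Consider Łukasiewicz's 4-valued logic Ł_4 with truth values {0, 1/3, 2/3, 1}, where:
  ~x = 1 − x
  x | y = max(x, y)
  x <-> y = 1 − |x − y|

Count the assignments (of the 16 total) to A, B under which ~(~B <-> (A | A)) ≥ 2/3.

6

A = 0, B = 0 ↦ 1  ≥
A = 0, B = 1/3 ↦ 2/3  ≥
A = 0, B = 2/3 ↦ 1/3  <
A = 0, B = 1 ↦ 0  <
A = 1/3, B = 0 ↦ 2/3  ≥
A = 1/3, B = 1/3 ↦ 1/3  <
A = 1/3, B = 2/3 ↦ 0  <
A = 1/3, B = 1 ↦ 1/3  <
A = 2/3, B = 0 ↦ 1/3  <
A = 2/3, B = 1/3 ↦ 0  <
A = 2/3, B = 2/3 ↦ 1/3  <
A = 2/3, B = 1 ↦ 2/3  ≥
A = 1, B = 0 ↦ 0  <
A = 1, B = 1/3 ↦ 1/3  <
A = 1, B = 2/3 ↦ 2/3  ≥
A = 1, B = 1 ↦ 1  ≥
So 6 of the 16 assignments meet the threshold.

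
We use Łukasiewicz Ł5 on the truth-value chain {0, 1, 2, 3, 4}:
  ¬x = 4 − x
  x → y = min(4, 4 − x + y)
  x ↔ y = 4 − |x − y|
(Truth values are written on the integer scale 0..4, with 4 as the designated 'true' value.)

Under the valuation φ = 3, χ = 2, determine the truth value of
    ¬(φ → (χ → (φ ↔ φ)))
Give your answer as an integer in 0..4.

0

φ ↔ φ = 3 ↔ 3 = 4
χ → (φ ↔ φ) = 2 → 4 = 4
φ → (χ → (φ ↔ φ)) = 3 → 4 = 4
¬(φ → (χ → (φ ↔ φ))) = ¬4 = 0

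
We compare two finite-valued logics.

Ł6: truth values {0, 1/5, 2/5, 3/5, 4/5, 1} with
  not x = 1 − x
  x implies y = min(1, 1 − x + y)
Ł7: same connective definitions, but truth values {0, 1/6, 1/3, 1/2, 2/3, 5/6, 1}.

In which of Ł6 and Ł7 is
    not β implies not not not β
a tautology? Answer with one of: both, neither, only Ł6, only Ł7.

both

In Ł6: every assignment gives 1 — tautology.
In Ł7: every assignment gives 1 — tautology.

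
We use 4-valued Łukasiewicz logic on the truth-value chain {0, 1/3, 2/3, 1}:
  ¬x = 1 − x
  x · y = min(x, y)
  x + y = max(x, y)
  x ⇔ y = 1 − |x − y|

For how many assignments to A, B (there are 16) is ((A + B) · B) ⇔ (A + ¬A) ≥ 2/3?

A = 0, B = 0 ↦ 0  <
A = 0, B = 1/3 ↦ 1/3  <
A = 0, B = 2/3 ↦ 2/3  ≥
A = 0, B = 1 ↦ 1  ≥
A = 1/3, B = 0 ↦ 1/3  <
A = 1/3, B = 1/3 ↦ 2/3  ≥
A = 1/3, B = 2/3 ↦ 1  ≥
A = 1/3, B = 1 ↦ 2/3  ≥
A = 2/3, B = 0 ↦ 1/3  <
A = 2/3, B = 1/3 ↦ 2/3  ≥
A = 2/3, B = 2/3 ↦ 1  ≥
A = 2/3, B = 1 ↦ 2/3  ≥
A = 1, B = 0 ↦ 0  <
A = 1, B = 1/3 ↦ 1/3  <
A = 1, B = 2/3 ↦ 2/3  ≥
A = 1, B = 1 ↦ 1  ≥
So 10 of the 16 assignments meet the threshold.

10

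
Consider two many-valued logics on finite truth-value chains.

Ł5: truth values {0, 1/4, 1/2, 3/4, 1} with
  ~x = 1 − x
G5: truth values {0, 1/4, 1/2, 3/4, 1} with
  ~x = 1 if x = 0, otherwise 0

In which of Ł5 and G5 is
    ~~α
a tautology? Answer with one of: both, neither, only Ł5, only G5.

neither

In Ł5: at α = 0 the value is 0 — not a tautology.
In G5: at α = 0 the value is 0 — not a tautology.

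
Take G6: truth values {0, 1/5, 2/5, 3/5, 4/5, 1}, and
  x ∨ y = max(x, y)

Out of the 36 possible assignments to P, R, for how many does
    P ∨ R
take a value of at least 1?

11

value 1: 11 assignments (counts)
value 4/5: 9 assignments
value 3/5: 7 assignments
value 2/5: 5 assignments
value 1/5: 3 assignments
value 0: 1 assignment
So 11 of the 36 assignments meet the threshold.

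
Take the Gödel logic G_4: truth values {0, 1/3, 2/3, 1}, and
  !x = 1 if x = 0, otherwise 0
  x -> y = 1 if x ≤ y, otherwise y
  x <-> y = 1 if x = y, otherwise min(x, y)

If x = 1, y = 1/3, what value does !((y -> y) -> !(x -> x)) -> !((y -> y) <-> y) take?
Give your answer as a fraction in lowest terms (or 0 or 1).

y -> y = 1/3 -> 1/3 = 1
x -> x = 1 -> 1 = 1
!(x -> x) = !1 = 0
(y -> y) -> !(x -> x) = 1 -> 0 = 0
!((y -> y) -> !(x -> x)) = !0 = 1
y -> y = 1/3 -> 1/3 = 1
(y -> y) <-> y = 1 <-> 1/3 = 1/3
!((y -> y) <-> y) = !1/3 = 0
!((y -> y) -> !(x -> x)) -> !((y -> y) <-> y) = 1 -> 0 = 0

0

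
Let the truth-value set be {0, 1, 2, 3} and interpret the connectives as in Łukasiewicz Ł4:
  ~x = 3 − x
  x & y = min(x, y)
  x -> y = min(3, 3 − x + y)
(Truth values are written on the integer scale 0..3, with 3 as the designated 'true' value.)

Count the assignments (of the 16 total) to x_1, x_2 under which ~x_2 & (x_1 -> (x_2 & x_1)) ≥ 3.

1

x_1 = 0, x_2 = 0 ↦ 3  ≥
x_1 = 0, x_2 = 1 ↦ 2  <
x_1 = 0, x_2 = 2 ↦ 1  <
x_1 = 0, x_2 = 3 ↦ 0  <
x_1 = 1, x_2 = 0 ↦ 2  <
x_1 = 1, x_2 = 1 ↦ 2  <
x_1 = 1, x_2 = 2 ↦ 1  <
x_1 = 1, x_2 = 3 ↦ 0  <
x_1 = 2, x_2 = 0 ↦ 1  <
x_1 = 2, x_2 = 1 ↦ 2  <
x_1 = 2, x_2 = 2 ↦ 1  <
x_1 = 2, x_2 = 3 ↦ 0  <
x_1 = 3, x_2 = 0 ↦ 0  <
x_1 = 3, x_2 = 1 ↦ 1  <
x_1 = 3, x_2 = 2 ↦ 1  <
x_1 = 3, x_2 = 3 ↦ 0  <
So 1 of the 16 assignments meets the threshold.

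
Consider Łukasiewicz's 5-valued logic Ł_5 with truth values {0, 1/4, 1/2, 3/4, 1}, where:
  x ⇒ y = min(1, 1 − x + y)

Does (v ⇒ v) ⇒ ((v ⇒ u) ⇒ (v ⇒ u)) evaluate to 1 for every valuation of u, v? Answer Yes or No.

Yes

At u = 1/2, v = 1, for instance:
v ⇒ v = 1 ⇒ 1 = 1
v ⇒ u = 1 ⇒ 1/2 = 1/2
v ⇒ u = 1 ⇒ 1/2 = 1/2
(v ⇒ u) ⇒ (v ⇒ u) = 1/2 ⇒ 1/2 = 1
(v ⇒ v) ⇒ ((v ⇒ u) ⇒ (v ⇒ u)) = 1 ⇒ 1 = 1
and checking the remaining 24 assignments likewise gives ≥ 1 in every case.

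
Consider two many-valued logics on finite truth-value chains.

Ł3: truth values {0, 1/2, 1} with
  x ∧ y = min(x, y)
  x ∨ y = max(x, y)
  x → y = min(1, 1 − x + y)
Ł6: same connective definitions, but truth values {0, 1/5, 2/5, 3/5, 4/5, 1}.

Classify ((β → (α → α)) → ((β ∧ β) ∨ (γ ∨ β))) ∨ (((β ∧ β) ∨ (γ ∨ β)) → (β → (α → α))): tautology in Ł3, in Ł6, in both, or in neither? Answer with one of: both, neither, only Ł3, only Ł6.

both

In Ł3: every assignment gives 1 — tautology.
In Ł6: every assignment gives 1 — tautology.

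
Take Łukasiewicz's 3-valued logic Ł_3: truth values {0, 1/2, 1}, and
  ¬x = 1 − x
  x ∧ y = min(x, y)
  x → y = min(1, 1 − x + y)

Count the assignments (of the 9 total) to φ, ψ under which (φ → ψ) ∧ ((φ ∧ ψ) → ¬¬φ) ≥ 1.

6

φ = 0, ψ = 0 ↦ 1  ≥
φ = 0, ψ = 1/2 ↦ 1  ≥
φ = 0, ψ = 1 ↦ 1  ≥
φ = 1/2, ψ = 0 ↦ 1/2  <
φ = 1/2, ψ = 1/2 ↦ 1  ≥
φ = 1/2, ψ = 1 ↦ 1  ≥
φ = 1, ψ = 0 ↦ 0  <
φ = 1, ψ = 1/2 ↦ 1/2  <
φ = 1, ψ = 1 ↦ 1  ≥
So 6 of the 9 assignments meet the threshold.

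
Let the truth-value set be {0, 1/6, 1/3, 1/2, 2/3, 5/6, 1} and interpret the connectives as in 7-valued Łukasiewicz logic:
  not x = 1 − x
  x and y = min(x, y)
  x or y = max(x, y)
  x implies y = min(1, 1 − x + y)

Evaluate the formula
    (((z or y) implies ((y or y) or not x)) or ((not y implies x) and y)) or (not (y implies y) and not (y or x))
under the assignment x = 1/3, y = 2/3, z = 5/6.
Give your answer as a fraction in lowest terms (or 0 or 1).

z or y = 5/6 or 2/3 = 5/6
y or y = 2/3 or 2/3 = 2/3
not x = not 1/3 = 2/3
(y or y) or not x = 2/3 or 2/3 = 2/3
(z or y) implies ((y or y) or not x) = 5/6 implies 2/3 = 5/6
not y = not 2/3 = 1/3
not y implies x = 1/3 implies 1/3 = 1
(not y implies x) and y = 1 and 2/3 = 2/3
((z or y) implies ((y or y) or not x)) or ((not y implies x) and y) = 5/6 or 2/3 = 5/6
y implies y = 2/3 implies 2/3 = 1
not (y implies y) = not 1 = 0
y or x = 2/3 or 1/3 = 2/3
not (y or x) = not 2/3 = 1/3
not (y implies y) and not (y or x) = 0 and 1/3 = 0
(((z or y) implies ((y or y) or not x)) or ((not y implies x) and y)) or (not (y implies y) and not (y or x)) = 5/6 or 0 = 5/6

5/6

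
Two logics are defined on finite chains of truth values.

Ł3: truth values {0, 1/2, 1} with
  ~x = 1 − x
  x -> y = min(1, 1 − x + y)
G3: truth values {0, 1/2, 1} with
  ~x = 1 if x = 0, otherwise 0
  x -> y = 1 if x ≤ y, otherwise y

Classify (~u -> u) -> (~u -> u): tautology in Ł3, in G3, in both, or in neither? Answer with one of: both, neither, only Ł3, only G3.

In Ł3: every assignment gives 1 — tautology.
In G3: every assignment gives 1 — tautology.

both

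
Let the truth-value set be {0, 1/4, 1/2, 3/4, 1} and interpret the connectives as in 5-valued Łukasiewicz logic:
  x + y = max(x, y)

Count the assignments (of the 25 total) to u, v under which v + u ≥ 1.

9

value 1: 9 assignments (counts)
value 3/4: 7 assignments
value 1/2: 5 assignments
value 1/4: 3 assignments
value 0: 1 assignment
So 9 of the 25 assignments meet the threshold.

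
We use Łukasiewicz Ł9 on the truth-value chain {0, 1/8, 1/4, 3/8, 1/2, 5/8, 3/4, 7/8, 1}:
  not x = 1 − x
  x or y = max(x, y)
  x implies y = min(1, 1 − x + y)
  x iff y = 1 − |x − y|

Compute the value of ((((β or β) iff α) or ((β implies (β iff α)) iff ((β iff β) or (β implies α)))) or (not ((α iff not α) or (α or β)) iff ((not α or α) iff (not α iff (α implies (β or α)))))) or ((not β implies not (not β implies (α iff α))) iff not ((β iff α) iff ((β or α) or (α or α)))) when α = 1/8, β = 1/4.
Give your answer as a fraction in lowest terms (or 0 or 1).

1

β or β = 1/4 or 1/4 = 1/4
(β or β) iff α = 1/4 iff 1/8 = 7/8
β iff α = 1/4 iff 1/8 = 7/8
β implies (β iff α) = 1/4 implies 7/8 = 1
β iff β = 1/4 iff 1/4 = 1
β implies α = 1/4 implies 1/8 = 7/8
(β iff β) or (β implies α) = 1 or 7/8 = 1
(β implies (β iff α)) iff ((β iff β) or (β implies α)) = 1 iff 1 = 1
((β or β) iff α) or ((β implies (β iff α)) iff ((β iff β) or (β implies α))) = 7/8 or 1 = 1
not α = not 1/8 = 7/8
α iff not α = 1/8 iff 7/8 = 1/4
α or β = 1/8 or 1/4 = 1/4
(α iff not α) or (α or β) = 1/4 or 1/4 = 1/4
not ((α iff not α) or (α or β)) = not 1/4 = 3/4
not α = not 1/8 = 7/8
not α or α = 7/8 or 1/8 = 7/8
not α = not 1/8 = 7/8
β or α = 1/4 or 1/8 = 1/4
α implies (β or α) = 1/8 implies 1/4 = 1
not α iff (α implies (β or α)) = 7/8 iff 1 = 7/8
(not α or α) iff (not α iff (α implies (β or α))) = 7/8 iff 7/8 = 1
not ((α iff not α) or (α or β)) iff ((not α or α) iff (not α iff (α implies (β or α)))) = 3/4 iff 1 = 3/4
(((β or β) iff α) or ((β implies (β iff α)) iff ((β iff β) or (β implies α)))) or (not ((α iff not α) or (α or β)) iff ((not α or α) iff (not α iff (α implies (β or α))))) = 1 or 3/4 = 1
not β = not 1/4 = 3/4
not β = not 1/4 = 3/4
α iff α = 1/8 iff 1/8 = 1
not β implies (α iff α) = 3/4 implies 1 = 1
not (not β implies (α iff α)) = not 1 = 0
not β implies not (not β implies (α iff α)) = 3/4 implies 0 = 1/4
β iff α = 1/4 iff 1/8 = 7/8
β or α = 1/4 or 1/8 = 1/4
α or α = 1/8 or 1/8 = 1/8
(β or α) or (α or α) = 1/4 or 1/8 = 1/4
(β iff α) iff ((β or α) or (α or α)) = 7/8 iff 1/4 = 3/8
not ((β iff α) iff ((β or α) or (α or α))) = not 3/8 = 5/8
(not β implies not (not β implies (α iff α))) iff not ((β iff α) iff ((β or α) or (α or α))) = 1/4 iff 5/8 = 5/8
((((β or β) iff α) or ((β implies (β iff α)) iff ((β iff β) or (β implies α)))) or (not ((α iff not α) or (α or β)) iff ((not α or α) iff (not α iff (α implies (β or α)))))) or ((not β implies not (not β implies (α iff α))) iff not ((β iff α) iff ((β or α) or (α or α)))) = 1 or 5/8 = 1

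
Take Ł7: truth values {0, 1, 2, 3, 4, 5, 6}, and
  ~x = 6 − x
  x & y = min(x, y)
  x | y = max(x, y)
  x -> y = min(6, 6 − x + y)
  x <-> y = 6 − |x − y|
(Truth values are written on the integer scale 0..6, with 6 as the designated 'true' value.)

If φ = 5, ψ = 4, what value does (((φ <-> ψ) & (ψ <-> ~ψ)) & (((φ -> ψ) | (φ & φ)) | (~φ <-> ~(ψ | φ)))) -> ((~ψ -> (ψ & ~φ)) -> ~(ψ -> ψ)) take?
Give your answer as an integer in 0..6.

3

φ <-> ψ = 5 <-> 4 = 5
~ψ = ~4 = 2
ψ <-> ~ψ = 4 <-> 2 = 4
(φ <-> ψ) & (ψ <-> ~ψ) = 5 & 4 = 4
φ -> ψ = 5 -> 4 = 5
φ & φ = 5 & 5 = 5
(φ -> ψ) | (φ & φ) = 5 | 5 = 5
~φ = ~5 = 1
ψ | φ = 4 | 5 = 5
~(ψ | φ) = ~5 = 1
~φ <-> ~(ψ | φ) = 1 <-> 1 = 6
((φ -> ψ) | (φ & φ)) | (~φ <-> ~(ψ | φ)) = 5 | 6 = 6
((φ <-> ψ) & (ψ <-> ~ψ)) & (((φ -> ψ) | (φ & φ)) | (~φ <-> ~(ψ | φ))) = 4 & 6 = 4
~ψ = ~4 = 2
~φ = ~5 = 1
ψ & ~φ = 4 & 1 = 1
~ψ -> (ψ & ~φ) = 2 -> 1 = 5
ψ -> ψ = 4 -> 4 = 6
~(ψ -> ψ) = ~6 = 0
(~ψ -> (ψ & ~φ)) -> ~(ψ -> ψ) = 5 -> 0 = 1
(((φ <-> ψ) & (ψ <-> ~ψ)) & (((φ -> ψ) | (φ & φ)) | (~φ <-> ~(ψ | φ)))) -> ((~ψ -> (ψ & ~φ)) -> ~(ψ -> ψ)) = 4 -> 1 = 3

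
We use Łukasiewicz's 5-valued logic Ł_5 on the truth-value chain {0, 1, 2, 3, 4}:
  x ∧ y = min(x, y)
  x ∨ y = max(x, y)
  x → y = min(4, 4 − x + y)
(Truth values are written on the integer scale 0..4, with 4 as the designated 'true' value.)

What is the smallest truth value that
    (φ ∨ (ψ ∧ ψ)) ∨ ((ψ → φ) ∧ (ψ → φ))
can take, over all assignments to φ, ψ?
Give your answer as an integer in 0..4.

2

Take φ = 0, ψ = 2:
ψ ∧ ψ = 2 ∧ 2 = 2
φ ∨ (ψ ∧ ψ) = 0 ∨ 2 = 2
ψ → φ = 2 → 0 = 2
ψ → φ = 2 → 0 = 2
(ψ → φ) ∧ (ψ → φ) = 2 ∧ 2 = 2
(φ ∨ (ψ ∧ ψ)) ∨ ((ψ → φ) ∧ (ψ → φ)) = 2 ∨ 2 = 2
No assignment yields a value below 2, so this is the minimum.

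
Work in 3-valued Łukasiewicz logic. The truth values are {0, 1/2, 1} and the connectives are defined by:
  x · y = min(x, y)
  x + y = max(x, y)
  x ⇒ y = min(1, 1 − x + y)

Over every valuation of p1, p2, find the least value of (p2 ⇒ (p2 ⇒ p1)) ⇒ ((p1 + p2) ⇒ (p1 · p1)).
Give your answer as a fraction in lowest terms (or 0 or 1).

Take p1 = 0, p2 = 1/2:
p2 ⇒ p1 = 1/2 ⇒ 0 = 1/2
p2 ⇒ (p2 ⇒ p1) = 1/2 ⇒ 1/2 = 1
p1 + p2 = 0 + 1/2 = 1/2
p1 · p1 = 0 · 0 = 0
(p1 + p2) ⇒ (p1 · p1) = 1/2 ⇒ 0 = 1/2
(p2 ⇒ (p2 ⇒ p1)) ⇒ ((p1 + p2) ⇒ (p1 · p1)) = 1 ⇒ 1/2 = 1/2
No assignment yields a value below 1/2, so this is the minimum.

1/2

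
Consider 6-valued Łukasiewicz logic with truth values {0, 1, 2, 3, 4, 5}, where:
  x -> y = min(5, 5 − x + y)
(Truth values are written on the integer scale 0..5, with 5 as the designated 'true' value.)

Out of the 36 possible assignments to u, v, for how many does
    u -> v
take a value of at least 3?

30

value 5: 21 assignments (counts)
value 4: 5 assignments (counts)
value 3: 4 assignments (counts)
value 2: 3 assignments
value 1: 2 assignments
value 0: 1 assignment
So 30 of the 36 assignments meet the threshold.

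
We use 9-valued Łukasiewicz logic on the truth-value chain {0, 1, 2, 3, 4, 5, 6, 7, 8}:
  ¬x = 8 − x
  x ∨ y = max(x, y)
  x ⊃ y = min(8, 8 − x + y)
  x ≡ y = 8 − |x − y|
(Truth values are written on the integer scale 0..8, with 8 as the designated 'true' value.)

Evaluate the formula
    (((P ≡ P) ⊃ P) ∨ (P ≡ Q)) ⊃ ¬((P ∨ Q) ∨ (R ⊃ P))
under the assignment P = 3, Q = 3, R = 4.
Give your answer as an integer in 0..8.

P ≡ P = 3 ≡ 3 = 8
(P ≡ P) ⊃ P = 8 ⊃ 3 = 3
P ≡ Q = 3 ≡ 3 = 8
((P ≡ P) ⊃ P) ∨ (P ≡ Q) = 3 ∨ 8 = 8
P ∨ Q = 3 ∨ 3 = 3
R ⊃ P = 4 ⊃ 3 = 7
(P ∨ Q) ∨ (R ⊃ P) = 3 ∨ 7 = 7
¬((P ∨ Q) ∨ (R ⊃ P)) = ¬7 = 1
(((P ≡ P) ⊃ P) ∨ (P ≡ Q)) ⊃ ¬((P ∨ Q) ∨ (R ⊃ P)) = 8 ⊃ 1 = 1

1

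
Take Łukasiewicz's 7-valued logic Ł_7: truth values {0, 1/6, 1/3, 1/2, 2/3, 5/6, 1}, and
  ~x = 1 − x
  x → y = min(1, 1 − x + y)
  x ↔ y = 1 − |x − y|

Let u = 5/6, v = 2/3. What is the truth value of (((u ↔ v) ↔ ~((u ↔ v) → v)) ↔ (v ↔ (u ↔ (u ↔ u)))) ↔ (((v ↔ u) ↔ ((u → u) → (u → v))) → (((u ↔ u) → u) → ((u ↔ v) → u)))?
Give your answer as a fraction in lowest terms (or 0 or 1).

1/2

u ↔ v = 5/6 ↔ 2/3 = 5/6
u ↔ v = 5/6 ↔ 2/3 = 5/6
(u ↔ v) → v = 5/6 → 2/3 = 5/6
~((u ↔ v) → v) = ~5/6 = 1/6
(u ↔ v) ↔ ~((u ↔ v) → v) = 5/6 ↔ 1/6 = 1/3
u ↔ u = 5/6 ↔ 5/6 = 1
u ↔ (u ↔ u) = 5/6 ↔ 1 = 5/6
v ↔ (u ↔ (u ↔ u)) = 2/3 ↔ 5/6 = 5/6
((u ↔ v) ↔ ~((u ↔ v) → v)) ↔ (v ↔ (u ↔ (u ↔ u))) = 1/3 ↔ 5/6 = 1/2
v ↔ u = 2/3 ↔ 5/6 = 5/6
u → u = 5/6 → 5/6 = 1
u → v = 5/6 → 2/3 = 5/6
(u → u) → (u → v) = 1 → 5/6 = 5/6
(v ↔ u) ↔ ((u → u) → (u → v)) = 5/6 ↔ 5/6 = 1
u ↔ u = 5/6 ↔ 5/6 = 1
(u ↔ u) → u = 1 → 5/6 = 5/6
u ↔ v = 5/6 ↔ 2/3 = 5/6
(u ↔ v) → u = 5/6 → 5/6 = 1
((u ↔ u) → u) → ((u ↔ v) → u) = 5/6 → 1 = 1
((v ↔ u) ↔ ((u → u) → (u → v))) → (((u ↔ u) → u) → ((u ↔ v) → u)) = 1 → 1 = 1
(((u ↔ v) ↔ ~((u ↔ v) → v)) ↔ (v ↔ (u ↔ (u ↔ u)))) ↔ (((v ↔ u) ↔ ((u → u) → (u → v))) → (((u ↔ u) → u) → ((u ↔ v) → u))) = 1/2 ↔ 1 = 1/2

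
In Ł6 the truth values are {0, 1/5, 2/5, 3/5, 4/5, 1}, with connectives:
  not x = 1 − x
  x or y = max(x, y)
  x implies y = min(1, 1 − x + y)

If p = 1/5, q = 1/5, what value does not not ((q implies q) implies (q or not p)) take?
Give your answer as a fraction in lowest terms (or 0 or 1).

q implies q = 1/5 implies 1/5 = 1
not p = not 1/5 = 4/5
q or not p = 1/5 or 4/5 = 4/5
(q implies q) implies (q or not p) = 1 implies 4/5 = 4/5
not ((q implies q) implies (q or not p)) = not 4/5 = 1/5
not not ((q implies q) implies (q or not p)) = not 1/5 = 4/5

4/5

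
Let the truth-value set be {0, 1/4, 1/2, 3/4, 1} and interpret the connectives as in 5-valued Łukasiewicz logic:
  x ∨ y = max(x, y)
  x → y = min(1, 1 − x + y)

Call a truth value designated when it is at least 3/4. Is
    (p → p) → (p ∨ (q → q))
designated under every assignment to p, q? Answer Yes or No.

At p = 1/2, q = 1, for instance:
p → p = 1/2 → 1/2 = 1
q → q = 1 → 1 = 1
p ∨ (q → q) = 1/2 ∨ 1 = 1
(p → p) → (p ∨ (q → q)) = 1 → 1 = 1
and checking the remaining 24 assignments likewise gives ≥ 3/4 in every case.

Yes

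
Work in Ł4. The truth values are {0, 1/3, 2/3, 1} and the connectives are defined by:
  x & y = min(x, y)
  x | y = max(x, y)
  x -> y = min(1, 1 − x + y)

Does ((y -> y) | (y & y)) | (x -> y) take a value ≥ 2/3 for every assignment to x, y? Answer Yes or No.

x = 0, y = 0 ↦ 1
x = 0, y = 1/3 ↦ 1
x = 0, y = 2/3 ↦ 1
x = 0, y = 1 ↦ 1
x = 1/3, y = 0 ↦ 1
x = 1/3, y = 1/3 ↦ 1
x = 1/3, y = 2/3 ↦ 1
x = 1/3, y = 1 ↦ 1
x = 2/3, y = 0 ↦ 1
x = 2/3, y = 1/3 ↦ 1
x = 2/3, y = 2/3 ↦ 1
x = 2/3, y = 1 ↦ 1
x = 1, y = 0 ↦ 1
x = 1, y = 1/3 ↦ 1
x = 1, y = 2/3 ↦ 1
x = 1, y = 1 ↦ 1
Every assignment gives a value ≥ 2/3.

Yes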